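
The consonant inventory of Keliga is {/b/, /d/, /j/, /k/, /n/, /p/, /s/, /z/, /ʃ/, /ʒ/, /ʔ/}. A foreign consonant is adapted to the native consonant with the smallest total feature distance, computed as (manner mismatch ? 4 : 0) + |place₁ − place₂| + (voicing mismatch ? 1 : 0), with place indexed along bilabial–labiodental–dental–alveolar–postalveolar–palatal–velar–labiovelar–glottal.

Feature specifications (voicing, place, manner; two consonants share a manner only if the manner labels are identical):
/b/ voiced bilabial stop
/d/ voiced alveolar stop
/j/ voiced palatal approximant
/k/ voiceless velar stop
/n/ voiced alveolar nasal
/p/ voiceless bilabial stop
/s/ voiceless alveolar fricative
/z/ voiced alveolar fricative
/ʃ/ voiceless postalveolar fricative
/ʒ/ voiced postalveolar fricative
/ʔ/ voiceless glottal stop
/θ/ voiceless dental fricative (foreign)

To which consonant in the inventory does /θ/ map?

/s/ is closest: same manner (fricative), place distance 1 (dental→alveolar), same voicing; total 1. Next closest is /z/ at distance 2.

s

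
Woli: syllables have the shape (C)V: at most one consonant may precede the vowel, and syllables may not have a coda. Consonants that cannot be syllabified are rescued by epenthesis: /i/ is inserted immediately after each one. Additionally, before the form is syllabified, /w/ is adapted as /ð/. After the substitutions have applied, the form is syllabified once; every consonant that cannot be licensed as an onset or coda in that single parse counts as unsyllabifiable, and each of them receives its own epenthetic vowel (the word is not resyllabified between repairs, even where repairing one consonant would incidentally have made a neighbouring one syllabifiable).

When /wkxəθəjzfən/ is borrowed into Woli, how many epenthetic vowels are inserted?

After substitution the input is /ðkxəθəjzfən/.
The unsyllabifiable consonants are /ð/, /k/, /j/, /z/, /n/; each receives one epenthetic vowel.

5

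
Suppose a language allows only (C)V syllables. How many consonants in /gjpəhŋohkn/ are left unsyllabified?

6

Under (C)V, the unsyllabifiable consonants are /g/, /j/, /h/, /h/, /k/, /n/ (no codas are permitted; onsets are limited to one consonant).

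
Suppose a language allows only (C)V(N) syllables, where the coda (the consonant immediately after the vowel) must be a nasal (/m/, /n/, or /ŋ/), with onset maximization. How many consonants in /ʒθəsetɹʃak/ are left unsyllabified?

The consonants /ʒ/, /t/, /ɹ/, /k/ cannot be parsed into a legal (C)V(N) syllable (only a nasal (/m/, /n/, or /ŋ/) is licensed in coda position; onsets are limited to one consonant).

4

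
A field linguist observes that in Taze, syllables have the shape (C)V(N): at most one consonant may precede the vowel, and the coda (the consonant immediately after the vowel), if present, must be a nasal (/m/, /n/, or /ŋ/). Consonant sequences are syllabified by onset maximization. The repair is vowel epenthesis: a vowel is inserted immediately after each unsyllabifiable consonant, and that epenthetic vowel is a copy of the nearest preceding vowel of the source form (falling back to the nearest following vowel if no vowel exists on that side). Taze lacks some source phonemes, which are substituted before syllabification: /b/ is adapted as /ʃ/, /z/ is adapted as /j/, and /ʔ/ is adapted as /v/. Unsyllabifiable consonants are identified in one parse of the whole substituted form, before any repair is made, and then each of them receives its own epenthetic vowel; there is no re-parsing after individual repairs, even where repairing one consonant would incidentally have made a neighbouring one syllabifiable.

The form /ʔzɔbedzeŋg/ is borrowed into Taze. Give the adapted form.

vɔjɔʃedejeŋge

Substitution: /ʔ/ → /v/, /z/ → /j/, /b/ → /ʃ/, giving /vjɔʃedjeŋg/.
The consonants /v/, /d/, /g/ cannot be parsed into a legal (C)V(N) syllable (only a nasal (/m/, /n/, or /ŋ/) is licensed in coda position; onsets are limited to one consonant).
Each unlicensed consonant becomes the onset of a new syllable: /v/ → /vɔ/, /d/ → /de/, /g/ → /ge/.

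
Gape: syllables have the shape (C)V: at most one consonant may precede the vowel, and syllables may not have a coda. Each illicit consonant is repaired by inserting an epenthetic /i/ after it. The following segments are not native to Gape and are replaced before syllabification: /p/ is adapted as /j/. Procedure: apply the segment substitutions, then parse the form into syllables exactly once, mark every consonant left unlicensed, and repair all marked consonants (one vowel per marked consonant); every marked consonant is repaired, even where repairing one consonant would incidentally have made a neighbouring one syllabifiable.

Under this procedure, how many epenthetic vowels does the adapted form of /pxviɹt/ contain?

After substitution the input is /jxviɹt/.
The unsyllabifiable consonants are /j/, /x/, /ɹ/, /t/; each receives one epenthetic vowel.

4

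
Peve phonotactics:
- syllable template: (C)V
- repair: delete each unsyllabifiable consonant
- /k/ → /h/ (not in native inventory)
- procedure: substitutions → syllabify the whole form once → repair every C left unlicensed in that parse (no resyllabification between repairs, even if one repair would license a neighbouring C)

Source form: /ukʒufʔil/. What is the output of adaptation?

uʒuʔi

Substitution: /k/ → /h/, giving /uhʒufʔil/.
Syllabifying with onset maximization leaves /h/, /f/, /l/ stranded (no codas are permitted; onsets are limited to one consonant).
Deleting the stranded consonants removes /h/, /f/, /l/.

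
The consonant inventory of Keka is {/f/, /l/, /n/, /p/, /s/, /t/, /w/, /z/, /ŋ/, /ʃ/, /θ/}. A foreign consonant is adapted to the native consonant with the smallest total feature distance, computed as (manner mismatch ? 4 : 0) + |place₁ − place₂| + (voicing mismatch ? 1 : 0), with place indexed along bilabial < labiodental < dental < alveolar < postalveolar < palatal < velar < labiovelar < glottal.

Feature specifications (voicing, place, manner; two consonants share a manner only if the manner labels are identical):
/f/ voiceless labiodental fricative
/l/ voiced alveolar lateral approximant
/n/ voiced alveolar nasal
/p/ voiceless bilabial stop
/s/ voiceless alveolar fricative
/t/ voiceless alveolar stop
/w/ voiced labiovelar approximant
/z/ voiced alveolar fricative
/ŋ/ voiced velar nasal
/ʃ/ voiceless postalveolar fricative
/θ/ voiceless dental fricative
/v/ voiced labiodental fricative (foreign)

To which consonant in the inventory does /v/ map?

/f/ is closest: same manner (fricative), place distance 0 (labiodental→labiodental), voicing differs (+1); total 1. Next closest is /z/ at distance 2.

f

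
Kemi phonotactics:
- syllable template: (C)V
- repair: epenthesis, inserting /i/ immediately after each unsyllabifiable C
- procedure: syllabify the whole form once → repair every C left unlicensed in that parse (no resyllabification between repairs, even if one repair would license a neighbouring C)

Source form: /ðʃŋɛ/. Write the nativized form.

Under (C)V, the unsyllabifiable consonants are /ð/, /ʃ/ (no codas are permitted; onsets are limited to one consonant).
Inserting the epenthetic vowel yields /ð/ → /ði/, /ʃ/ → /ʃi/.

ðiʃiŋɛ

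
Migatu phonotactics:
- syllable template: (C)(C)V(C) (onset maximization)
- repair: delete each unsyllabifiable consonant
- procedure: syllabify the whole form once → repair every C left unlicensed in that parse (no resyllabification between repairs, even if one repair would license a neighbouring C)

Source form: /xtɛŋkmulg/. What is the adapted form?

Under (C)(C)V(C), the unsyllabifiable consonants are /g/ (at most one coda consonant is licensed; onsets may contain at most 2 consonants).
Each unlicensed consonant is deleted: /g/.

xtɛŋkmul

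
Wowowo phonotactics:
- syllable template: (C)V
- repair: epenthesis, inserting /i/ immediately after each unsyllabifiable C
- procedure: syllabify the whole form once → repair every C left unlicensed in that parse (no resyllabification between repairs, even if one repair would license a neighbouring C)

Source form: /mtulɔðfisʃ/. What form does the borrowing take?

mitulɔðifisiʃi

Syllabifying with onset maximization leaves /m/, /ð/, /s/, /ʃ/ stranded (no codas are permitted; onsets are limited to one consonant).
Inserting the epenthetic vowel yields /m/ → /mi/, /ð/ → /ði/, /s/ → /si/, /ʃ/ → /ʃi/.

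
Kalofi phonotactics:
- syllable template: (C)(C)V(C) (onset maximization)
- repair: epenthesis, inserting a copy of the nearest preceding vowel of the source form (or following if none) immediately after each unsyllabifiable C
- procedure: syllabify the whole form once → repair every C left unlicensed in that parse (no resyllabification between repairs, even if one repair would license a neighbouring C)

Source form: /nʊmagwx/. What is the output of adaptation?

Syllabifying with onset maximization leaves /w/, /x/ stranded (at most one coda consonant is licensed; onsets may contain at most 2 consonants).
Inserting the epenthetic vowel yields /w/ → /wa/, /x/ → /xa/.

nʊmagwaxa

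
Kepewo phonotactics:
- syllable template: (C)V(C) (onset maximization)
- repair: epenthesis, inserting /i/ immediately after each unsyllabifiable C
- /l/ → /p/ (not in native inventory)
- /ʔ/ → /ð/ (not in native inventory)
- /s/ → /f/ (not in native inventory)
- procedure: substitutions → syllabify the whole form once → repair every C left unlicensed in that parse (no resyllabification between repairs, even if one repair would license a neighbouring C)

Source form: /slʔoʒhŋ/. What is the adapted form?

fipiðoʒhiŋi

Substitution: /s/ → /f/, /l/ → /p/, /ʔ/ → /ð/, giving /fpðoʒhŋ/.
Under (C)V(C), the unsyllabifiable consonants are /f/, /p/, /h/, /ŋ/ (at most one coda consonant is licensed; onsets are limited to one consonant).
Epenthesis after each stranded consonant: /f/ → /fi/, /p/ → /pi/, /h/ → /hi/, /ŋ/ → /ŋi/.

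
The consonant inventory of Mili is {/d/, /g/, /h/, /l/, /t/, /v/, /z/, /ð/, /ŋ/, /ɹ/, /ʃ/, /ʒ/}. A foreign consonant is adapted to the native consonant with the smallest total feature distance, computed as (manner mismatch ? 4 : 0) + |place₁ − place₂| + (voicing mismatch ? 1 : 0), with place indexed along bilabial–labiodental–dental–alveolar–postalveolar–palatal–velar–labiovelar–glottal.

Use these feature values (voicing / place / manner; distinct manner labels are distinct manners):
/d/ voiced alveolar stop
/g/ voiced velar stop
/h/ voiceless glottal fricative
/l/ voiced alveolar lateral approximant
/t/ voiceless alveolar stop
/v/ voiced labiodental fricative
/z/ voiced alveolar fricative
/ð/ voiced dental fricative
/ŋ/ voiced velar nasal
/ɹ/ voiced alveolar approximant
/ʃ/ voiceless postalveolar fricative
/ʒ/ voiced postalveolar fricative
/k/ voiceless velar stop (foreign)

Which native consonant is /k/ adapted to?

g

/g/ is closest: same manner (stop), place distance 0 (velar→velar), voicing differs (+1); total 1. Next closest is /t/ at distance 3.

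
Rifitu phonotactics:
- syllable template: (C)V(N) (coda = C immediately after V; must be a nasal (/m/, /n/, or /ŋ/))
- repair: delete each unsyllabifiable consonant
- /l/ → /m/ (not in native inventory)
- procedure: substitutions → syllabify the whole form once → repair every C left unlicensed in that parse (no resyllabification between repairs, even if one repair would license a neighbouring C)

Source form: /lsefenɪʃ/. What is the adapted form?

Substitution: /l/ → /m/, giving /msefenɪʃ/.
Syllabifying with onset maximization leaves /m/, /ʃ/ stranded (only a nasal (/m/, /n/, or /ŋ/) is licensed in coda position; onsets are limited to one consonant).
Deleting the stranded consonants removes /m/, /ʃ/.

sefenɪ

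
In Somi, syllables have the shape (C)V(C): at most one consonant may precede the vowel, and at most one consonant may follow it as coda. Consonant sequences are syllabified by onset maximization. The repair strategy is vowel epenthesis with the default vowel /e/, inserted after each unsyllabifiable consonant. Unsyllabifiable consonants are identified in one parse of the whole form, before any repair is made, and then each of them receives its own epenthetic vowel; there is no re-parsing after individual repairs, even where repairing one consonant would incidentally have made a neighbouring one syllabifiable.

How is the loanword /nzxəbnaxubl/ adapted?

nezexəbnaxuble

Under (C)V(C), the unsyllabifiable consonants are /n/, /z/, /l/ (at most one coda consonant is licensed; onsets are limited to one consonant).
Epenthesis after each stranded consonant: /n/ → /ne/, /z/ → /ze/, /l/ → /le/.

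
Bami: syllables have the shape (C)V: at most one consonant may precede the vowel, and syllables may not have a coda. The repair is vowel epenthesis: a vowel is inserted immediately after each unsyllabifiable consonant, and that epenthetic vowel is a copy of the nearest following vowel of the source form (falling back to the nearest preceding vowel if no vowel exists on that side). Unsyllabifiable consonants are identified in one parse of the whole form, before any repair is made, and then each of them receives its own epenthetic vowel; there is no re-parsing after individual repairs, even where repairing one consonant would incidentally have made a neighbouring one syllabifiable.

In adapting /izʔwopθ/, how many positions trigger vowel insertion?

4

The unsyllabifiable consonants are /z/, /ʔ/, /p/, /θ/; each receives one epenthetic vowel.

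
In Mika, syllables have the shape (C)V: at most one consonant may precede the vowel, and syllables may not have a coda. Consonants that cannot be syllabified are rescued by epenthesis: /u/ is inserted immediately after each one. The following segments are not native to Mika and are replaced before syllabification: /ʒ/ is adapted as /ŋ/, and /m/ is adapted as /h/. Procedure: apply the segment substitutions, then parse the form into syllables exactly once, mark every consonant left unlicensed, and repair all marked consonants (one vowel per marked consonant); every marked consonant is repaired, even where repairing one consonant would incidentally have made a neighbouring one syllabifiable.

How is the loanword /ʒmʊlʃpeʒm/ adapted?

Substitution: /ʒ/ → /ŋ/, /m/ → /h/, giving /ŋhʊlʃpeŋh/.
Syllabifying with onset maximization leaves /ŋ/, /l/, /ʃ/, /ŋ/, /h/ stranded (no codas are permitted; onsets are limited to one consonant).
Each unlicensed consonant becomes the onset of a new syllable: /ŋ/ → /ŋu/, /l/ → /lu/, /ʃ/ → /ʃu/, /ŋ/ → /ŋu/, /h/ → /hu/.

ŋuhʊluʃupeŋuhu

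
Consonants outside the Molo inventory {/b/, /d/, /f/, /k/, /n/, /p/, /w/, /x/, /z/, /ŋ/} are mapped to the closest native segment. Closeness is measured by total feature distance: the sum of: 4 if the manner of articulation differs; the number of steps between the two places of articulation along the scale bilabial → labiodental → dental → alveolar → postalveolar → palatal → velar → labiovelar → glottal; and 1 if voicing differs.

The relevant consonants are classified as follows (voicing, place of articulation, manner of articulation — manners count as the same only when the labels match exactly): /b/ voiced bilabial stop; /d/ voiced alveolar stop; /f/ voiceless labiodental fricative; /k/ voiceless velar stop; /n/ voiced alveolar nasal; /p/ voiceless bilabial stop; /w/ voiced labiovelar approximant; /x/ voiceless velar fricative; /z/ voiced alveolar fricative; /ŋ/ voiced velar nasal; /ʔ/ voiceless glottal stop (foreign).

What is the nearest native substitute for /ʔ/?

/k/ is closest: same manner (stop), place distance 2 (glottal→velar), same voicing; total 2. Next closest is /d/ at distance 6.

k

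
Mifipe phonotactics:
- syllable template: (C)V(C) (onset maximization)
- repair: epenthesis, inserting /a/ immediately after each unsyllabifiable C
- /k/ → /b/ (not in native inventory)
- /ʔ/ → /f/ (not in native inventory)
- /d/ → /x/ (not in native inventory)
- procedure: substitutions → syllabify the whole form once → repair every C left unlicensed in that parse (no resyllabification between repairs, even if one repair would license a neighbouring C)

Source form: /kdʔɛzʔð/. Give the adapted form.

Substitution: /k/ → /b/, /d/ → /x/, /ʔ/ → /f/, giving /bxfɛzfð/.
The consonants /b/, /x/, /f/, /ð/ cannot be parsed into a legal (C)V(C) syllable (at most one coda consonant is licensed; onsets are limited to one consonant).
Each unlicensed consonant becomes the onset of a new syllable: /b/ → /ba/, /x/ → /xa/, /f/ → /fa/, /ð/ → /ða/.

baxafɛzfaða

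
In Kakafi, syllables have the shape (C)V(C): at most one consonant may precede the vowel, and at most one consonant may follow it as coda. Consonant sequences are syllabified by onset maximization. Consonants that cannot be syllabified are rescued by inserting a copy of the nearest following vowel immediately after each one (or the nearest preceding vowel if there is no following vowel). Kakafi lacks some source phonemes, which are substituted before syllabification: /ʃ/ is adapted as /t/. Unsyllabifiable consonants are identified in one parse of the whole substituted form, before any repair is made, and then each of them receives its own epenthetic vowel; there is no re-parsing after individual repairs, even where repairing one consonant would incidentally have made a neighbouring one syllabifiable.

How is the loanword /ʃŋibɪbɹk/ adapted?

tiŋibɪbɹɪkɪ

Substitution: /ʃ/ → /t/, giving /tŋibɪbɹk/.
Syllabifying with onset maximization leaves /t/, /ɹ/, /k/ stranded (at most one coda consonant is licensed; onsets are limited to one consonant).
Inserting the epenthetic vowel yields /t/ → /ti/, /ɹ/ → /ɹɪ/, /k/ → /kɪ/.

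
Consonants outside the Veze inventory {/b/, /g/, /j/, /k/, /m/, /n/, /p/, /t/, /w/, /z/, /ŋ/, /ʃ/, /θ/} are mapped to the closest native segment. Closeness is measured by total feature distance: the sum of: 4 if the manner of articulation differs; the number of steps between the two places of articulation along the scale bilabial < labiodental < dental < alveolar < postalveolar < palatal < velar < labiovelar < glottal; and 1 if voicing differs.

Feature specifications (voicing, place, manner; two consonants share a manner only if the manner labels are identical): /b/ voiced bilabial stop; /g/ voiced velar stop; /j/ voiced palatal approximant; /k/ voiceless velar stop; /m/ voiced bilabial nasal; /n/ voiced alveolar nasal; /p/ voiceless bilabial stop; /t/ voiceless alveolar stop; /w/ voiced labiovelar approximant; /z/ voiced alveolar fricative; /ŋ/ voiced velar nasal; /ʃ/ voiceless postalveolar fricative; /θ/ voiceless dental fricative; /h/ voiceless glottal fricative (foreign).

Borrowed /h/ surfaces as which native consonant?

ʃ

/ʃ/ is closest: same manner (fricative), place distance 4 (glottal→postalveolar), same voicing; total 4. Next closest is /k/ at distance 6.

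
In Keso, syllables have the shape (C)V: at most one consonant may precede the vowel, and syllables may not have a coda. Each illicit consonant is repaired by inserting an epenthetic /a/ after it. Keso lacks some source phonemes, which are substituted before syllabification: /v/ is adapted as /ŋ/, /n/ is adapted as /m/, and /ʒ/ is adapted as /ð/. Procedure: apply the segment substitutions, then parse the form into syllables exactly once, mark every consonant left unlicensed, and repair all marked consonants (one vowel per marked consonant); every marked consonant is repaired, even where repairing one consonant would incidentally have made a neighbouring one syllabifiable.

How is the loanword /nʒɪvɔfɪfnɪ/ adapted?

Substitution: /n/ → /m/, /ʒ/ → /ð/, /v/ → /ŋ/, giving /mðɪŋɔfɪfmɪ/.
The consonants /m/, /f/ cannot be parsed into a legal (C)V syllable (no codas are permitted; onsets are limited to one consonant).
Inserting the epenthetic vowel yields /m/ → /ma/, /f/ → /fa/.

maðɪŋɔfɪfamɪ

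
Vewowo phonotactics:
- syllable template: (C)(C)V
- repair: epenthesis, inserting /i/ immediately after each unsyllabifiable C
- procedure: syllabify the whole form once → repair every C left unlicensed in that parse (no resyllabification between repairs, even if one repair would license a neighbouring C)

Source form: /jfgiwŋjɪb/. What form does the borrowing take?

The consonants /j/, /w/, /b/ cannot be parsed into a legal (C)(C)V syllable (no codas are permitted; onsets may contain at most 2 consonants).
Inserting the epenthetic vowel yields /j/ → /ji/, /w/ → /wi/, /b/ → /bi/.

jifgiwiŋjɪbi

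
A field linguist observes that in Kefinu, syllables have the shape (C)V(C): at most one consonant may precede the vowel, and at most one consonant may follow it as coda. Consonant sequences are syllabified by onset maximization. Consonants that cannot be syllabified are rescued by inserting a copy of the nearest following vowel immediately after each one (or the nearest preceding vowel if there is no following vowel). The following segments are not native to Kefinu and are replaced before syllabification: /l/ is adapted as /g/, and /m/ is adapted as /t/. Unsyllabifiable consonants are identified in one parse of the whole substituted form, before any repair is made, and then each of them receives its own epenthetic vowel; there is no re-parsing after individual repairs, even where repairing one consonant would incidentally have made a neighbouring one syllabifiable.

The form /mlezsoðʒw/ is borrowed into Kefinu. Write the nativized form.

Substitution: /m/ → /t/, /l/ → /g/, giving /tgezsoðʒw/.
The consonants /t/, /ʒ/, /w/ cannot be parsed into a legal (C)V(C) syllable (at most one coda consonant is licensed; onsets are limited to one consonant).
Each unlicensed consonant becomes the onset of a new syllable: /t/ → /te/, /ʒ/ → /ʒo/, /w/ → /wo/.

tegezsoðʒowo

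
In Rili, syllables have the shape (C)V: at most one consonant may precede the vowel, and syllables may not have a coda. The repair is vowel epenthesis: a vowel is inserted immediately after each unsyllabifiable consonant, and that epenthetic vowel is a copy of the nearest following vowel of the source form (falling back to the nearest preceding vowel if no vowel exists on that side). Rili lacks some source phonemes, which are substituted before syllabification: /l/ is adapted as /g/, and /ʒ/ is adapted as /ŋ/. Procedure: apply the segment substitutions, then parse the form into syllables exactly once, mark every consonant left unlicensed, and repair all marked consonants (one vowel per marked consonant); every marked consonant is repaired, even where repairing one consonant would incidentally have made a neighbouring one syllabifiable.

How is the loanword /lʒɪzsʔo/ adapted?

gɪŋɪzosoʔo

Substitution: /l/ → /g/, /ʒ/ → /ŋ/, giving /gŋɪzsʔo/.
Syllabifying with onset maximization leaves /g/, /z/, /s/ stranded (no codas are permitted; onsets are limited to one consonant).
Each unlicensed consonant becomes the onset of a new syllable: /g/ → /gɪ/, /z/ → /zo/, /s/ → /so/.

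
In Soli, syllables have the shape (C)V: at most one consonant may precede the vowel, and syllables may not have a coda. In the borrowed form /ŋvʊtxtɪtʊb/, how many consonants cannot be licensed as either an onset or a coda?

The consonants /ŋ/, /t/, /x/, /b/ cannot be parsed into a legal (C)V syllable (no codas are permitted; onsets are limited to one consonant).

4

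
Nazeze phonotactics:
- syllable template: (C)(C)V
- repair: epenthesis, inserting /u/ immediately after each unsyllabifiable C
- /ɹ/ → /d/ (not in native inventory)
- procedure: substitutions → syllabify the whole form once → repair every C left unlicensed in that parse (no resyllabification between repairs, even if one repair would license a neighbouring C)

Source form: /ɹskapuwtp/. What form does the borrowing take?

duskapuwutupu

Substitution: /ɹ/ → /d/, giving /dskapuwtp/.
The consonants /d/, /w/, /t/, /p/ cannot be parsed into a legal (C)(C)V syllable (no codas are permitted; onsets may contain at most 2 consonants).
Epenthesis after each stranded consonant: /d/ → /du/, /w/ → /wu/, /t/ → /tu/, /p/ → /pu/.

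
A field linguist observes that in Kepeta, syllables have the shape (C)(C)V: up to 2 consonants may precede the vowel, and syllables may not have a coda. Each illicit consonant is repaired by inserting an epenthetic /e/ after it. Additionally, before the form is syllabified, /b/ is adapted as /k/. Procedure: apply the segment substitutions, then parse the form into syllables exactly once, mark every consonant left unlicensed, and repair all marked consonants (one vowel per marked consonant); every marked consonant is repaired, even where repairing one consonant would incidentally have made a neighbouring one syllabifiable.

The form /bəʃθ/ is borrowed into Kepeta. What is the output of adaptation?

kəʃeθe

Substitution: /b/ → /k/, giving /kəʃθ/.
The consonants /ʃ/, /θ/ cannot be parsed into a legal (C)(C)V syllable (no codas are permitted; onsets may contain at most 2 consonants).
Each unlicensed consonant becomes the onset of a new syllable: /ʃ/ → /ʃe/, /θ/ → /θe/.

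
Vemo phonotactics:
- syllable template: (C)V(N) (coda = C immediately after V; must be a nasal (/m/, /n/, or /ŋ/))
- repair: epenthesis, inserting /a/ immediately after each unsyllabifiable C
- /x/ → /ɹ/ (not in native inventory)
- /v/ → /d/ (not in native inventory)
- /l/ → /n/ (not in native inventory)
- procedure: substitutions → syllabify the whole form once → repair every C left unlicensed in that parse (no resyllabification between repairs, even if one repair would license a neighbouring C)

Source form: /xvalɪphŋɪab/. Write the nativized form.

ɹadanɪpahaŋɪaba

Substitution: /x/ → /ɹ/, /v/ → /d/, /l/ → /n/, giving /ɹdanɪphŋɪab/.
Syllabifying with onset maximization leaves /ɹ/, /p/, /h/, /b/ stranded (only a nasal (/m/, /n/, or /ŋ/) is licensed in coda position; onsets are limited to one consonant).
Each unlicensed consonant becomes the onset of a new syllable: /ɹ/ → /ɹa/, /p/ → /pa/, /h/ → /ha/, /b/ → /ba/.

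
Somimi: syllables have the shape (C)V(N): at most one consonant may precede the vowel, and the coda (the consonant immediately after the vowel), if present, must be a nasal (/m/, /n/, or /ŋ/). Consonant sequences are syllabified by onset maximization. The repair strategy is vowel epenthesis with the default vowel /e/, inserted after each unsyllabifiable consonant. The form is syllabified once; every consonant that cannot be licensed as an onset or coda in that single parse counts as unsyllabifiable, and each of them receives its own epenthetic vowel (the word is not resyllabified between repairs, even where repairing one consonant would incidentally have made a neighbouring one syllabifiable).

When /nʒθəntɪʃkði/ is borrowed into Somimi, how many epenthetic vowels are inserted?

4

The unsyllabifiable consonants are /n/, /ʒ/, /ʃ/, /k/; each receives one epenthetic vowel.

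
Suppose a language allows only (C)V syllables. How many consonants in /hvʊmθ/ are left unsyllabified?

Under (C)V, the unsyllabifiable consonants are /h/, /m/, /θ/ (no codas are permitted; onsets are limited to one consonant).

3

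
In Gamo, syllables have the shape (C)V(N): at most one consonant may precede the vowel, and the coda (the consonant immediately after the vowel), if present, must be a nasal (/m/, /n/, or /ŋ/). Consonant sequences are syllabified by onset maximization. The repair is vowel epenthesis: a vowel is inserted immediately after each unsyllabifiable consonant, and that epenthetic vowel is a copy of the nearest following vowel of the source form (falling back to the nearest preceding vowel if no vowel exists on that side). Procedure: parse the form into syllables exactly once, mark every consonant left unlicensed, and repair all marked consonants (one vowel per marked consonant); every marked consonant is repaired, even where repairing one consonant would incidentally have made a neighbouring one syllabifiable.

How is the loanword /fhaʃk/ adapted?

Syllabifying with onset maximization leaves /f/, /ʃ/, /k/ stranded (only a nasal (/m/, /n/, or /ŋ/) is licensed in coda position; onsets are limited to one consonant).
Each unlicensed consonant becomes the onset of a new syllable: /f/ → /fa/, /ʃ/ → /ʃa/, /k/ → /ka/.

fahaʃaka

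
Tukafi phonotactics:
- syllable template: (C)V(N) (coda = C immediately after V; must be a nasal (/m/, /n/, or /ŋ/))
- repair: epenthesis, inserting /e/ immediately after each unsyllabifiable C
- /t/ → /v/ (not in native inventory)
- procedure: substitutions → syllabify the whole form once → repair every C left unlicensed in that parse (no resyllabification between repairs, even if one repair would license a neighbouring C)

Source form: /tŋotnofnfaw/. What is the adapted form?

veŋovenofenefawe

Substitution: /t/ → /v/, giving /vŋovnofnfaw/.
Under (C)V(N), the unsyllabifiable consonants are /v/, /v/, /f/, /n/, /w/ (only a nasal (/m/, /n/, or /ŋ/) is licensed in coda position; onsets are limited to one consonant).
Epenthesis after each stranded consonant: /v/ → /ve/, /v/ → /ve/, /f/ → /fe/, /n/ → /ne/, /w/ → /we/.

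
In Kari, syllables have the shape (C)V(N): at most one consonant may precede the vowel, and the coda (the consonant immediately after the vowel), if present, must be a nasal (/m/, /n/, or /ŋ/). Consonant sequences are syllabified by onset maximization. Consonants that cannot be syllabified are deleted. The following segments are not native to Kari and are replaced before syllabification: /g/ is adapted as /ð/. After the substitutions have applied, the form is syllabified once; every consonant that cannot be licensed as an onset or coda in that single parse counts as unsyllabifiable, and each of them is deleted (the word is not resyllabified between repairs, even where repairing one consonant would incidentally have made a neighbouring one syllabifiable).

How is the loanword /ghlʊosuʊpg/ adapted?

Substitution: /g/ → /ð/, giving /ðhlʊosuʊpð/.
Under (C)V(N), the unsyllabifiable consonants are /ð/, /h/, /p/, /ð/ (only a nasal (/m/, /n/, or /ŋ/) is licensed in coda position; onsets are limited to one consonant).
Deletion applies to /ð/, /h/, /p/, /ð/.

lʊosuʊ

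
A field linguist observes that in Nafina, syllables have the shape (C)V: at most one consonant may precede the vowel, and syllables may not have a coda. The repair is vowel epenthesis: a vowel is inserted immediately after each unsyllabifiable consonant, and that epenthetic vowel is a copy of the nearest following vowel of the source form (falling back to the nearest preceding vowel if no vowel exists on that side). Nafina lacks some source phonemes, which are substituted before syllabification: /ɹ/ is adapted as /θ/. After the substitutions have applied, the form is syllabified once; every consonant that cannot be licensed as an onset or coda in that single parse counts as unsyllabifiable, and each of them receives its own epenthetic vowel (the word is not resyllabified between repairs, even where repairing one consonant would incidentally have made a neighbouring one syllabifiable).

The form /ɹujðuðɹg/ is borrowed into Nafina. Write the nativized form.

Substitution: /ɹ/ → /θ/, giving /θujðuðθg/.
Syllabifying with onset maximization leaves /j/, /ð/, /θ/, /g/ stranded (no codas are permitted; onsets are limited to one consonant).
Epenthesis after each stranded consonant: /j/ → /ju/, /ð/ → /ðu/, /θ/ → /θu/, /g/ → /gu/.

θujuðuðuθugu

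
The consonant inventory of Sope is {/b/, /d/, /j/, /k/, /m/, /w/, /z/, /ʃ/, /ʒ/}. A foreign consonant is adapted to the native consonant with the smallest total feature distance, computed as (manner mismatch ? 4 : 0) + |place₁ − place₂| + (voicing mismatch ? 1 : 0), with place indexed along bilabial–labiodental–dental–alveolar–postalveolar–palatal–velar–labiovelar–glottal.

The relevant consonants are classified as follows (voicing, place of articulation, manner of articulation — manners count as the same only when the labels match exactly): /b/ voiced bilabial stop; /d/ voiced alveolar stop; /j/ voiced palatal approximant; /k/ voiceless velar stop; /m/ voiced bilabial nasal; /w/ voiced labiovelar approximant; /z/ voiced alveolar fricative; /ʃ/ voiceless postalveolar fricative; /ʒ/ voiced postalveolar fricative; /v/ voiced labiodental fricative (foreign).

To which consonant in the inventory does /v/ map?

z

/z/ is closest: same manner (fricative), place distance 2 (labiodental→alveolar), same voicing; total 2. Next closest is /ʒ/ at distance 3.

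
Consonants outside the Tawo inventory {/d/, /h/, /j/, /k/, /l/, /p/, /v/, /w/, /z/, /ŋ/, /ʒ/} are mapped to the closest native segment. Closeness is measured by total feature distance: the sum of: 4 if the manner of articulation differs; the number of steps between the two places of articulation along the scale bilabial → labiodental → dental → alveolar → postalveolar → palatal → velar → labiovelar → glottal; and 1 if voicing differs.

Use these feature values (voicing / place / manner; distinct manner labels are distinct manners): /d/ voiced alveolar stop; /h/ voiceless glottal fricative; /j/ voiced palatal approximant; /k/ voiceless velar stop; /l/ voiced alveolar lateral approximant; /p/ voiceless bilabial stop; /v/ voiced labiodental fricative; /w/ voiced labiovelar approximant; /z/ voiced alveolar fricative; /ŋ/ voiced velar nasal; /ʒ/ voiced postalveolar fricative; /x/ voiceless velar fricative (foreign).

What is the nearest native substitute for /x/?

h

/h/ is closest: same manner (fricative), place distance 2 (velar→glottal), same voicing; total 2. Next closest is /ʒ/ at distance 3.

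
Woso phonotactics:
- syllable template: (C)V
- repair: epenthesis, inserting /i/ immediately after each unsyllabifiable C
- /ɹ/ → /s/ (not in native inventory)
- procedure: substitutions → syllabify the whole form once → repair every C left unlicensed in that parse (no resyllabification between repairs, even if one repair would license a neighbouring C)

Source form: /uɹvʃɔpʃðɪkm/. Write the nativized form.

Substitution: /ɹ/ → /s/, giving /usvʃɔpʃðɪkm/.
Under (C)V, the unsyllabifiable consonants are /s/, /v/, /p/, /ʃ/, /k/, /m/ (no codas are permitted; onsets are limited to one consonant).
Epenthesis after each stranded consonant: /s/ → /si/, /v/ → /vi/, /p/ → /pi/, /ʃ/ → /ʃi/, /k/ → /ki/, /m/ → /mi/.

usiviʃɔpiʃiðɪkimi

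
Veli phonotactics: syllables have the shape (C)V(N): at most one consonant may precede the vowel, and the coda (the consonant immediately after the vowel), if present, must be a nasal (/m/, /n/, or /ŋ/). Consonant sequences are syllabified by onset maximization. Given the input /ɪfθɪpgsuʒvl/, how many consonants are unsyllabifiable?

Syllabifying with onset maximization leaves /f/, /p/, /g/, /ʒ/, /v/, /l/ stranded (only a nasal (/m/, /n/, or /ŋ/) is licensed in coda position; onsets are limited to one consonant).

6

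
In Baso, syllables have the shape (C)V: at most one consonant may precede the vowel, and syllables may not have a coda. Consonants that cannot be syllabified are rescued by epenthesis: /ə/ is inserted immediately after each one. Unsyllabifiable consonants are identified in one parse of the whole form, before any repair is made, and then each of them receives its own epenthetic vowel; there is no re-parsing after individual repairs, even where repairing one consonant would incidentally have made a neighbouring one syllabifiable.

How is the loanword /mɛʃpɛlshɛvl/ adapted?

mɛʃəpɛləsəhɛvələ

Under (C)V, the unsyllabifiable consonants are /ʃ/, /l/, /s/, /v/, /l/ (no codas are permitted; onsets are limited to one consonant).
Inserting the epenthetic vowel yields /ʃ/ → /ʃə/, /l/ → /lə/, /s/ → /sə/, /v/ → /və/, /l/ → /lə/.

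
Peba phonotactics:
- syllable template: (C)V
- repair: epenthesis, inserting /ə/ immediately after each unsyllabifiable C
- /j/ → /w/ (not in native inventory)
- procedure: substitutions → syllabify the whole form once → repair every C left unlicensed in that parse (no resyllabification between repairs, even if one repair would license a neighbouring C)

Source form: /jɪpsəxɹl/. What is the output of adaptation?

wɪpəsəxəɹələ

Substitution: /j/ → /w/, giving /wɪpsəxɹl/.
Under (C)V, the unsyllabifiable consonants are /p/, /x/, /ɹ/, /l/ (no codas are permitted; onsets are limited to one consonant).
Inserting the epenthetic vowel yields /p/ → /pə/, /x/ → /xə/, /ɹ/ → /ɹə/, /l/ → /lə/.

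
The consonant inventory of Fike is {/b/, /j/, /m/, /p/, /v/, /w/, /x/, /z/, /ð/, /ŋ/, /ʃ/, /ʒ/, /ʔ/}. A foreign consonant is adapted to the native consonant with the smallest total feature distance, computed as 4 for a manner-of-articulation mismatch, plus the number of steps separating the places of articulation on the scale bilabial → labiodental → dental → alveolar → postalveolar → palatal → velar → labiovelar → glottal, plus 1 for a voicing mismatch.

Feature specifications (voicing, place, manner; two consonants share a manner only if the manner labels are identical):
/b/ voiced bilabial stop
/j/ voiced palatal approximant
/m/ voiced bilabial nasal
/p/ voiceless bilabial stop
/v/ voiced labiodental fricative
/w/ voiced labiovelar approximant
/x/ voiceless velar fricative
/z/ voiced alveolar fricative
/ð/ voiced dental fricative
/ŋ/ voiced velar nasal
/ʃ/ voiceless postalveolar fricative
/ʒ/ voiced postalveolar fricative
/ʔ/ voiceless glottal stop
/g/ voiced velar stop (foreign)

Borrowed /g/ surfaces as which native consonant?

ʔ

/ʔ/ is closest: same manner (stop), place distance 2 (velar→glottal), voicing differs (+1); total 3. Next closest is /ŋ/ at distance 4.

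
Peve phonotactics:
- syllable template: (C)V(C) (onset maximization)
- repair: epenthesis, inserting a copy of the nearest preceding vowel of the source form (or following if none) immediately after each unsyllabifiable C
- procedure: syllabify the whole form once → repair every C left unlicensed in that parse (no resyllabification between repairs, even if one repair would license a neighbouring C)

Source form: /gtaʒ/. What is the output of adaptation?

gataʒ

Syllabifying with onset maximization leaves /g/ stranded (at most one coda consonant is licensed; onsets are limited to one consonant).
Epenthesis after each stranded consonant: /g/ → /ga/.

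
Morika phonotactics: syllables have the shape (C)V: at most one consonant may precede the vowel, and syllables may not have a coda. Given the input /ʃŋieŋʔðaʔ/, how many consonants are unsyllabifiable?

Under (C)V, the unsyllabifiable consonants are /ʃ/, /ŋ/, /ʔ/, /ʔ/ (no codas are permitted; onsets are limited to one consonant).

4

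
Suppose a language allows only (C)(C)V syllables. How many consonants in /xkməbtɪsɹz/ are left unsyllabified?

4

Under (C)(C)V, the unsyllabifiable consonants are /x/, /s/, /ɹ/, /z/ (no codas are permitted; onsets may contain at most 2 consonants).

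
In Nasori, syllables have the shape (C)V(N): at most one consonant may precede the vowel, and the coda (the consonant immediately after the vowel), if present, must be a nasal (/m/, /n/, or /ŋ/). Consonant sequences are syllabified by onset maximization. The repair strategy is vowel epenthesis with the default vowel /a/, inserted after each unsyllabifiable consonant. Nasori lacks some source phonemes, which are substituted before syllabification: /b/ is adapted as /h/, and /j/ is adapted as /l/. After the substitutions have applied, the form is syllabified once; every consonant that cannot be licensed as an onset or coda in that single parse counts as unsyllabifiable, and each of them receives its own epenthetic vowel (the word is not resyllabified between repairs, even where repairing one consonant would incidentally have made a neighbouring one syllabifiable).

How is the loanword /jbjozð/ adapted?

Substitution: /j/ → /l/, /b/ → /h/, giving /lhlozð/.
Syllabifying with onset maximization leaves /l/, /h/, /z/, /ð/ stranded (only a nasal (/m/, /n/, or /ŋ/) is licensed in coda position; onsets are limited to one consonant).
Each unlicensed consonant becomes the onset of a new syllable: /l/ → /la/, /h/ → /ha/, /z/ → /za/, /ð/ → /ða/.

lahalozaða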